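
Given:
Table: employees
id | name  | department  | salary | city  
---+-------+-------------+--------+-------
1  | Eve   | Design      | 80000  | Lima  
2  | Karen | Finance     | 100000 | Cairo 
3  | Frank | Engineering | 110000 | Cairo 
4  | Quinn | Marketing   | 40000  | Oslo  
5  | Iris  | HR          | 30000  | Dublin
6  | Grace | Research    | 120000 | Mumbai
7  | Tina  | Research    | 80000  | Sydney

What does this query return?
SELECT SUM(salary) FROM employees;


SUM(salary) = 80000 + 100000 + 110000 + 40000 + 30000 + 120000 + 80000 = 560000

560000


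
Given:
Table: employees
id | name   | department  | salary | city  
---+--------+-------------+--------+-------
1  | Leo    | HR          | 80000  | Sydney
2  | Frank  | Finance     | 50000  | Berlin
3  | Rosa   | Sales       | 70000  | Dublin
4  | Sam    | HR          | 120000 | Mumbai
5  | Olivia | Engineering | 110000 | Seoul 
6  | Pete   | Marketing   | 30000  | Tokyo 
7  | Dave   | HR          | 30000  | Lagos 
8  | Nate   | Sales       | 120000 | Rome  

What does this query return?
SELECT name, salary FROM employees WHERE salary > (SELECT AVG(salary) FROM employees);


Subquery: AVG(salary) = 76250.0
Filtering: salary > 76250.0
  Leo (80000) -> MATCH
  Sam (120000) -> MATCH
  Olivia (110000) -> MATCH
  Nate (120000) -> MATCH


4 rows:
Leo, 80000
Sam, 120000
Olivia, 110000
Nate, 120000


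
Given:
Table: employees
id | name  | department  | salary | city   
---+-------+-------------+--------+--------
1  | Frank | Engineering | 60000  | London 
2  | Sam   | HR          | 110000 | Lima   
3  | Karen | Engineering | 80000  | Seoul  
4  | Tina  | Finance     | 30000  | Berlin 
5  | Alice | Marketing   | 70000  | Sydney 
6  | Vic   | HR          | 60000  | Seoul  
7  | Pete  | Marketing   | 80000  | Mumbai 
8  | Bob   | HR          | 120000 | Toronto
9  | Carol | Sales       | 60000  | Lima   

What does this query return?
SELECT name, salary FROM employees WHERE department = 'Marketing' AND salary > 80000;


Filtering: department = 'Marketing' AND salary > 80000
Matching: 0 rows

Empty result set (0 rows)


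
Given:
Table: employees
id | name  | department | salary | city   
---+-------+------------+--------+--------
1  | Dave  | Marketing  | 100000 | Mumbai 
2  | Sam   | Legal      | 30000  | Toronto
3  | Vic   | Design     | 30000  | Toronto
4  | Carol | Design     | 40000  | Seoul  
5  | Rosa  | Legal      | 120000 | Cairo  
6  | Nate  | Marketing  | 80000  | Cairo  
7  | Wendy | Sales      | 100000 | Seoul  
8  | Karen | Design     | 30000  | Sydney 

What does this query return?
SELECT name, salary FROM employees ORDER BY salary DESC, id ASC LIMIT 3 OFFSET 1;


Sort by salary DESC (id ASC tiebreak), then skip 1 and take 3
Rows 2 through 4

3 rows:
Dave, 100000
Wendy, 100000
Nate, 80000


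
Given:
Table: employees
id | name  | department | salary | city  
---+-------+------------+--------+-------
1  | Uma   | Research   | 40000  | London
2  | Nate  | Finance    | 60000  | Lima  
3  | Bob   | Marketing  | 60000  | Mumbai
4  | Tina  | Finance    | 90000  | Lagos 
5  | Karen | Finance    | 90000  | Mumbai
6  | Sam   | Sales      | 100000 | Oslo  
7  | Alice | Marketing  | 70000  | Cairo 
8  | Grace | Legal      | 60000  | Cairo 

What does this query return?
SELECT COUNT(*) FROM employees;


COUNT(*) counts all rows

8


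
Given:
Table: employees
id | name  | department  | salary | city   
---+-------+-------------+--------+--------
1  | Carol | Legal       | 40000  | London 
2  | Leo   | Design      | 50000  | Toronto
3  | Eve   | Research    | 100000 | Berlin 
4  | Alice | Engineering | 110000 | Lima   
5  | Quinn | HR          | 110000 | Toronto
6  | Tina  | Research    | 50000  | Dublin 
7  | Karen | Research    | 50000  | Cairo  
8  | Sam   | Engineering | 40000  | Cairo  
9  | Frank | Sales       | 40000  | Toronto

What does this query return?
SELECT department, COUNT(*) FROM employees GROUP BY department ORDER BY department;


Assigning each row to its department group:
  Carol -> Legal
  Leo -> Design
  Eve -> Research
  Alice -> Engineering
  Quinn -> HR
  Tina -> Research
  Karen -> Research
  Sam -> Engineering
  Frank -> Sales


6 groups:
Design, 1
Engineering, 2
HR, 1
Legal, 1
Research, 3
Sales, 1


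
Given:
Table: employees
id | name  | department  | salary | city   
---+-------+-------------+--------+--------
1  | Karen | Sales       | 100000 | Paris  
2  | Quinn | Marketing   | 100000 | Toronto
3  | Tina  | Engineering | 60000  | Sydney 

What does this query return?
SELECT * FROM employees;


SELECT * returns all 3 rows with all columns

3 rows:
1, Karen, Sales, 100000, Paris
2, Quinn, Marketing, 100000, Toronto
3, Tina, Engineering, 60000, Sydney


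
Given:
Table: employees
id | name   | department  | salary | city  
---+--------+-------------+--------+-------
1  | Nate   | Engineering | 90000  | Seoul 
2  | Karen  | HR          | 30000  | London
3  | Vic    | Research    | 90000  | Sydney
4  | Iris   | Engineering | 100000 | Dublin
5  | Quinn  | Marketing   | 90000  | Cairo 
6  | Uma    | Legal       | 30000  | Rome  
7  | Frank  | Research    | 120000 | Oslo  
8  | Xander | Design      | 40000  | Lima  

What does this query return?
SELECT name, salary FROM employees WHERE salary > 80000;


Filtering: salary > 80000
Matching: 5 rows

5 rows:
Nate, 90000
Vic, 90000
Iris, 100000
Quinn, 90000
Frank, 120000


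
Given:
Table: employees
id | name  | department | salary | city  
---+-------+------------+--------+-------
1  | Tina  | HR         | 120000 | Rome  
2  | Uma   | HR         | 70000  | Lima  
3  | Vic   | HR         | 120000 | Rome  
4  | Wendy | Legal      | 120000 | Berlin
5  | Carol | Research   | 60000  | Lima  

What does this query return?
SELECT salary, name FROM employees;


Projecting columns: salary, name

5 rows:
120000, Tina
70000, Uma
120000, Vic
120000, Wendy
60000, Carol


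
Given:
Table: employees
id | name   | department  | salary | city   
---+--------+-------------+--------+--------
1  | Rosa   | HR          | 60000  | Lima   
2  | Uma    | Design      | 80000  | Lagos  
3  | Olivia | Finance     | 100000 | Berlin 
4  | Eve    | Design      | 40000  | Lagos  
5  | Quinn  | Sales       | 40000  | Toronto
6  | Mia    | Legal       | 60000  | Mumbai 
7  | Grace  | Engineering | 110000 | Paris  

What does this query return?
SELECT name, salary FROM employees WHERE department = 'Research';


Filtering: department = 'Research'
Matching rows: 0

Empty result set (0 rows)


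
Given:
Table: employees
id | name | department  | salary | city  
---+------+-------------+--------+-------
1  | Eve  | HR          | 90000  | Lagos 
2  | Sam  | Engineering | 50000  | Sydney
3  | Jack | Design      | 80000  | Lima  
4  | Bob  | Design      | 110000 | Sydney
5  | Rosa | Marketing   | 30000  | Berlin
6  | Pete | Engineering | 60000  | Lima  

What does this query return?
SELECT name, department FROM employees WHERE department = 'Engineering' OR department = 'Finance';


Filtering: department = 'Engineering' OR 'Finance'
Matching: 2 rows

2 rows:
Sam, Engineering
Pete, Engineering


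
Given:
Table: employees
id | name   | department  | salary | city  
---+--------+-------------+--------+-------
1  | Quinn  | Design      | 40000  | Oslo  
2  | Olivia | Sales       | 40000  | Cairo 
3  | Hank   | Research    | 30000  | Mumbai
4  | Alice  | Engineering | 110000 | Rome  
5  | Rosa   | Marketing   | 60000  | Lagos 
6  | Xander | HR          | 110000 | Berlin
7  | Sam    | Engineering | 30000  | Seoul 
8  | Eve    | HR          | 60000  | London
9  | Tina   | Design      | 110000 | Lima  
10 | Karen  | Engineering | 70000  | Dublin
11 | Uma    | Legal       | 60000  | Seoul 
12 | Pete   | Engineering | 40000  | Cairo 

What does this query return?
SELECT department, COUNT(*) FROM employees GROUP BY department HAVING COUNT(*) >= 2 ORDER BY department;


Groups with count >= 2:
  Design: 2 -> PASS
  Engineering: 4 -> PASS
  HR: 2 -> PASS
  Legal: 1 -> filtered out
  Marketing: 1 -> filtered out
  Research: 1 -> filtered out
  Sales: 1 -> filtered out


3 groups:
Design, 2
Engineering, 4
HR, 2


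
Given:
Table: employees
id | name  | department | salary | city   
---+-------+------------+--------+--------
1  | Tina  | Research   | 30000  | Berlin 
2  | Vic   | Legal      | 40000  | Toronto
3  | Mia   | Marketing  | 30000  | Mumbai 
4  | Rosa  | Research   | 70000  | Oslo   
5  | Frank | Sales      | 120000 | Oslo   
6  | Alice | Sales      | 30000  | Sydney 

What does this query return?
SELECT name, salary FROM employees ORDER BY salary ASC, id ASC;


Sorting by salary ASC, then id ASC for ties

6 rows:
Tina, 30000
Mia, 30000
Alice, 30000
Vic, 40000
Rosa, 70000
Frank, 120000


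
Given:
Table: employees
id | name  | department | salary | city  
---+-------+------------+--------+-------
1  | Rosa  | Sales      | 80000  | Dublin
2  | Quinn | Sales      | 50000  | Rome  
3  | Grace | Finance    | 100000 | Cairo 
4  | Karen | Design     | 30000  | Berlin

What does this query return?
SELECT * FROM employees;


SELECT * returns all 4 rows with all columns

4 rows:
1, Rosa, Sales, 80000, Dublin
2, Quinn, Sales, 50000, Rome
3, Grace, Finance, 100000, Cairo
4, Karen, Design, 30000, Berlin


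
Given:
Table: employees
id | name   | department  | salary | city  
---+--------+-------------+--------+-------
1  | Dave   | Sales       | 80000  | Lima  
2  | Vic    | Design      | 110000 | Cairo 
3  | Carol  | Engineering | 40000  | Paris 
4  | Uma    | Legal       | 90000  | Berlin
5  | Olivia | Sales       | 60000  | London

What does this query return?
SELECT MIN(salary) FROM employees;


Salaries: 80000, 110000, 40000, 90000, 60000
MIN = 40000

40000


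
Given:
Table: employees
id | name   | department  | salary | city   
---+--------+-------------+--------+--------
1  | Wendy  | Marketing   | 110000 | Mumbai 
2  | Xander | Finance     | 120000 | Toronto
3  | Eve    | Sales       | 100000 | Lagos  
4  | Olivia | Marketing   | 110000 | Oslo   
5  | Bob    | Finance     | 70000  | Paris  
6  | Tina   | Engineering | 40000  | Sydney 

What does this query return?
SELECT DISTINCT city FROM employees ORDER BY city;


All 'city' values (row order): Mumbai, Toronto, Lagos, Oslo, Paris, Sydney
Removing duplicates leaves 6 unique value(s).

6 values:
Lagos
Mumbai
Oslo
Paris
Sydney
Toronto


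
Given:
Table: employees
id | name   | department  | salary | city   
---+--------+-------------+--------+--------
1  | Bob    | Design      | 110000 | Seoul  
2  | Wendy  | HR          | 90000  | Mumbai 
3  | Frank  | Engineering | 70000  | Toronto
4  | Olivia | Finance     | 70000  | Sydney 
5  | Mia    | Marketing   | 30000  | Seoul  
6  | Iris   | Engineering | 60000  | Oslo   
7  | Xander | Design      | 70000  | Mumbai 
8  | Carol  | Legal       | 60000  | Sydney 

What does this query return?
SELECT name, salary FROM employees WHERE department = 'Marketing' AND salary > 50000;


Filtering: department = 'Marketing' AND salary > 50000
Matching: 0 rows

Empty result set (0 rows)


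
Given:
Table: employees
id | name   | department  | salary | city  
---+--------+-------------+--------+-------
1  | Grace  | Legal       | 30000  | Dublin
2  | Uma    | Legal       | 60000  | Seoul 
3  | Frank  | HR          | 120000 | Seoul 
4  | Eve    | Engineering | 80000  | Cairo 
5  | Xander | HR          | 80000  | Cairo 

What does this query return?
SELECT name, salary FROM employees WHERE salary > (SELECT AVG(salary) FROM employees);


Subquery: AVG(salary) = 74000.0
Filtering: salary > 74000.0
  Frank (120000) -> MATCH
  Eve (80000) -> MATCH
  Xander (80000) -> MATCH


3 rows:
Frank, 120000
Eve, 80000
Xander, 80000


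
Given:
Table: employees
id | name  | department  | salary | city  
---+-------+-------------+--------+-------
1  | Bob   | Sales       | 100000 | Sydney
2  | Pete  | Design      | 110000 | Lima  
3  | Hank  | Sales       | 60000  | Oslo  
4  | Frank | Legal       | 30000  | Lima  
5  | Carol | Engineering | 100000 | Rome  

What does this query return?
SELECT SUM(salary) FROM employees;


SUM(salary) = 100000 + 110000 + 60000 + 30000 + 100000 = 400000

400000


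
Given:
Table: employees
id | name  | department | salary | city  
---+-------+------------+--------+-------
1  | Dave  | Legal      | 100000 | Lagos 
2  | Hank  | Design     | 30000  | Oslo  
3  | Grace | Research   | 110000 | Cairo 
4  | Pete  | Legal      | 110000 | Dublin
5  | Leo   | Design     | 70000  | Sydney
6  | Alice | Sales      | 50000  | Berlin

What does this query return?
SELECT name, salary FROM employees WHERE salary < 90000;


Filtering: salary < 90000
Matching: 3 rows

3 rows:
Hank, 30000
Leo, 70000
Alice, 50000


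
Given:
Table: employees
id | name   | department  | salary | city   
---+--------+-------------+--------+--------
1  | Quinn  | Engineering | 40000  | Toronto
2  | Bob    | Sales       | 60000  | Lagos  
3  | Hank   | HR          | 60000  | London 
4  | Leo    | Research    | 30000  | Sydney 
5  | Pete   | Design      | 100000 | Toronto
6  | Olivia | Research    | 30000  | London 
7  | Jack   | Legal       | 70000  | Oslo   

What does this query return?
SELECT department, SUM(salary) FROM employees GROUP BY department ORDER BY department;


Summing salary within each department:
  Design: 100000 = 100000
  Engineering: 40000 = 40000
  HR: 60000 = 60000
  Legal: 70000 = 70000
  Research: 30000 + 30000 = 60000
  Sales: 60000 = 60000


6 groups:
Design, 100000
Engineering, 40000
HR, 60000
Legal, 70000
Research, 60000
Sales, 60000


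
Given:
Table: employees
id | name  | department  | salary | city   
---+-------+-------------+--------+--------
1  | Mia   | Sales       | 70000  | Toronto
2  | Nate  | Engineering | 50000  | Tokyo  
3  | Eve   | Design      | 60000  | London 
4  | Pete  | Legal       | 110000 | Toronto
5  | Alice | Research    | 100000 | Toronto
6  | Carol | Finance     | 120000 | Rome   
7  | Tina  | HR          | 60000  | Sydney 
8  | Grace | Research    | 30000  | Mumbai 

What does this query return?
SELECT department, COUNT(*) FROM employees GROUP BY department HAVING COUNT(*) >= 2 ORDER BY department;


Groups with count >= 2:
  Research: 2 -> PASS
  Design: 1 -> filtered out
  Engineering: 1 -> filtered out
  Finance: 1 -> filtered out
  HR: 1 -> filtered out
  Legal: 1 -> filtered out
  Sales: 1 -> filtered out


1 groups:
Research, 2


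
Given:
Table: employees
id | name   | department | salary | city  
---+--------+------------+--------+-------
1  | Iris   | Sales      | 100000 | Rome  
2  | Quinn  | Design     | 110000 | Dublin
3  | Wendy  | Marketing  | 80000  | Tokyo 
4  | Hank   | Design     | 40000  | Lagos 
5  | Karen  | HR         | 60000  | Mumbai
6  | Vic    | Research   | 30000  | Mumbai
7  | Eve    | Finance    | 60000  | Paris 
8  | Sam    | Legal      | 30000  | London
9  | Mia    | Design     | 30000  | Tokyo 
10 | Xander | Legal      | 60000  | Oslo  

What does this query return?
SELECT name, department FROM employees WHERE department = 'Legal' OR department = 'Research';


Filtering: department = 'Legal' OR 'Research'
Matching: 3 rows

3 rows:
Vic, Research
Sam, Legal
Xander, Legal


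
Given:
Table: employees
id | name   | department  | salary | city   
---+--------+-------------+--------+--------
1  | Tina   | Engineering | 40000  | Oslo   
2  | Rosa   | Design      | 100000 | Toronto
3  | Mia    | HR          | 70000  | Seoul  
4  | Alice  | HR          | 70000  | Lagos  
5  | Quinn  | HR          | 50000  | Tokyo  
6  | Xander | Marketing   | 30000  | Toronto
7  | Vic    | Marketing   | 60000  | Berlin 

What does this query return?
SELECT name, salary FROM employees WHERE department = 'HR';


Filtering: department = 'HR'
Matching rows: 3

3 rows:
Mia, 70000
Alice, 70000
Quinn, 50000


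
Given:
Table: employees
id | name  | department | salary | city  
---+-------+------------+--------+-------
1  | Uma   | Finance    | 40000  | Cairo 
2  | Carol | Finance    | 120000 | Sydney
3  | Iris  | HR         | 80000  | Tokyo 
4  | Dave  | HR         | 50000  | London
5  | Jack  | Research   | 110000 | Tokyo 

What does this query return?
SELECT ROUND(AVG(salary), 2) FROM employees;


SUM(salary) = 400000
COUNT = 5
ROUND(AVG, 2) = ROUND(400000 / 5, 2) = 80000.0

80000.0


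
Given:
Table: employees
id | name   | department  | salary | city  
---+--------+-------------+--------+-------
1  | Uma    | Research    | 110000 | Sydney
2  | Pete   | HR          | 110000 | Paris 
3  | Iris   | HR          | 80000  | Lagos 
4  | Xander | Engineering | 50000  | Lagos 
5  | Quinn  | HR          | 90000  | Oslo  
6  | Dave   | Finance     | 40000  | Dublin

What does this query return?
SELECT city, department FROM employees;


Projecting columns: city, department

6 rows:
Sydney, Research
Paris, HR
Lagos, HR
Lagos, Engineering
Oslo, HR
Dublin, Finance


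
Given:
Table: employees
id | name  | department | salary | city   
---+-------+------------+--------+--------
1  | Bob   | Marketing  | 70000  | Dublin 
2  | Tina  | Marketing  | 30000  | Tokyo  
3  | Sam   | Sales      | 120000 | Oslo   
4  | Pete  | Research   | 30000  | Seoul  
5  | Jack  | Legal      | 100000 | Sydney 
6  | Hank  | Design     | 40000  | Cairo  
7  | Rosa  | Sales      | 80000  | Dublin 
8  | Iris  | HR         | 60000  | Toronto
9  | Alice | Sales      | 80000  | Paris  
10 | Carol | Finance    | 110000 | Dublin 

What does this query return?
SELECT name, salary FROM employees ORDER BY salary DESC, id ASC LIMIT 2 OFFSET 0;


Sort by salary DESC (id ASC tiebreak), then skip 0 and take 2
Rows 1 through 2

2 rows:
Sam, 120000
Carol, 110000


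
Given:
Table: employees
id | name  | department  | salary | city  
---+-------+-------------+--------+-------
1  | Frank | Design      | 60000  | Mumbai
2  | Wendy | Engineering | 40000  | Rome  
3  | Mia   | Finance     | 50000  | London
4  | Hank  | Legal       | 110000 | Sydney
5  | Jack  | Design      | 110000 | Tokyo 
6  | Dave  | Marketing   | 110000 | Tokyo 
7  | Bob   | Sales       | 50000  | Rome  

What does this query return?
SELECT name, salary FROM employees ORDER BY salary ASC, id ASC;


Sorting by salary ASC, then id ASC for ties

7 rows:
Wendy, 40000
Mia, 50000
Bob, 50000
Frank, 60000
Hank, 110000
Jack, 110000
Dave, 110000


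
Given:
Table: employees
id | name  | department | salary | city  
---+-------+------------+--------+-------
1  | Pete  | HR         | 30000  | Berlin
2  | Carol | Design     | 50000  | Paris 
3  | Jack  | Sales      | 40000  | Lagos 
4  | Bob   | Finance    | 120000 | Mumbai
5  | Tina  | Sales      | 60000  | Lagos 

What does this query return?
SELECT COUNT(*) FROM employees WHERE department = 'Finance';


Counting rows where department = 'Finance'
  Bob -> MATCH


1


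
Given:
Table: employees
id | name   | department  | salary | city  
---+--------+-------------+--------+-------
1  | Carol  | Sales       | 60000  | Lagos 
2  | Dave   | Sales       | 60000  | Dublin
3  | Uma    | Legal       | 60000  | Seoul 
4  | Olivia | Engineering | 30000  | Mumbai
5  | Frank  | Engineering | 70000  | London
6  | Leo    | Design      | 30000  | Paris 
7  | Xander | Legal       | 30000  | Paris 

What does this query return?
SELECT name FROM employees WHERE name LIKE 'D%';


LIKE 'D%' matches names starting with 'D'
Matching: 1

1 rows:
Dave


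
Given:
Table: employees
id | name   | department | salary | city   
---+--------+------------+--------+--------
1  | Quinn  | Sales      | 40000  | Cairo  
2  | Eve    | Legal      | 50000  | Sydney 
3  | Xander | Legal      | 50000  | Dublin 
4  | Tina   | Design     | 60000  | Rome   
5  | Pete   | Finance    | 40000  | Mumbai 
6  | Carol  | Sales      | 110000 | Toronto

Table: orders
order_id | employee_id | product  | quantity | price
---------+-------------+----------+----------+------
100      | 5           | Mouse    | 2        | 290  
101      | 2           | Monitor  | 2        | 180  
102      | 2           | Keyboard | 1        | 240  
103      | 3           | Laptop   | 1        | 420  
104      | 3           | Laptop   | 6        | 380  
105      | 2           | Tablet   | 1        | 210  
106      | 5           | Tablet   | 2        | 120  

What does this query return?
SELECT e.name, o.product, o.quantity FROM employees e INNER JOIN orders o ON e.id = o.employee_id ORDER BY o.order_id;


Joining employees.id = orders.employee_id:
  employee Pete (id=5) -> order Mouse
  employee Eve (id=2) -> order Monitor
  employee Eve (id=2) -> order Keyboard
  employee Xander (id=3) -> order Laptop
  employee Xander (id=3) -> order Laptop
  employee Eve (id=2) -> order Tablet
  employee Pete (id=5) -> order Tablet


7 rows:
Pete, Mouse, 2
Eve, Monitor, 2
Eve, Keyboard, 1
Xander, Laptop, 1
Xander, Laptop, 6
Eve, Tablet, 1
Pete, Tablet, 2


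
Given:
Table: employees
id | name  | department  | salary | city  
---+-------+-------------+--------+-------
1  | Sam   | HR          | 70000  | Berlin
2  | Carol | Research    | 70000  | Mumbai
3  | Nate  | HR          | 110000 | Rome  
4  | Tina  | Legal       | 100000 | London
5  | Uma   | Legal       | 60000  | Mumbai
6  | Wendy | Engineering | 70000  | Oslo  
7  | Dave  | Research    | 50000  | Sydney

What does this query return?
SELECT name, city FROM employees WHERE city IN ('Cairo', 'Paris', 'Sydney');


Filtering: city IN ('Cairo', 'Paris', 'Sydney')
Matching: 1 rows

1 rows:
Dave, Sydney


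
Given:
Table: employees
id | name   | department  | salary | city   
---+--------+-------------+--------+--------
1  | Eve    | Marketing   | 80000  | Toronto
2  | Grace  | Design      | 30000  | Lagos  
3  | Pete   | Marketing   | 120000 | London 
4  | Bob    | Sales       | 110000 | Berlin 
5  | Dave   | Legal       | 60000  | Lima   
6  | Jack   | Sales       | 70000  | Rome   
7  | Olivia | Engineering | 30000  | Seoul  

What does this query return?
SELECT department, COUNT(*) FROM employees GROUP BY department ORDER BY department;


Assigning each row to its department group:
  Eve -> Marketing
  Grace -> Design
  Pete -> Marketing
  Bob -> Sales
  Dave -> Legal
  Jack -> Sales
  Olivia -> Engineering


5 groups:
Design, 1
Engineering, 1
Legal, 1
Marketing, 2
Sales, 2


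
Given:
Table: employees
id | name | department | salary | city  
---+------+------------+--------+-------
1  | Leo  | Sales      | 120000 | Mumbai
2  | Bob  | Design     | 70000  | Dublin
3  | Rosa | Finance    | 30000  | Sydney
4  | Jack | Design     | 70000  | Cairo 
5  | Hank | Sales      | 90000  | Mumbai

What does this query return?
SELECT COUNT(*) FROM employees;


COUNT(*) counts all rows

5


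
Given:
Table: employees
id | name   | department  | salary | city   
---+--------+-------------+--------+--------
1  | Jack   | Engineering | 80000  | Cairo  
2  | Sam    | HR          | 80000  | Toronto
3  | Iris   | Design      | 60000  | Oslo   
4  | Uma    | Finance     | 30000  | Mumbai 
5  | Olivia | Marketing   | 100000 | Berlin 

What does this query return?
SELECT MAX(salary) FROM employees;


Salaries: 80000, 80000, 60000, 30000, 100000
MAX = 100000

100000


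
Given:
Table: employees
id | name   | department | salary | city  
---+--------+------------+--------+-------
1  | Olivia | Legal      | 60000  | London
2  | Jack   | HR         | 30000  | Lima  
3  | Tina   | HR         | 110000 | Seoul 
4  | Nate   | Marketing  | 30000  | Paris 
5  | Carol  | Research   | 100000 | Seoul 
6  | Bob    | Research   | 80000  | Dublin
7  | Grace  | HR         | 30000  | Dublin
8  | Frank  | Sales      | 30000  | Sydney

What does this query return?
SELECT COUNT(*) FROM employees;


COUNT(*) counts all rows

8


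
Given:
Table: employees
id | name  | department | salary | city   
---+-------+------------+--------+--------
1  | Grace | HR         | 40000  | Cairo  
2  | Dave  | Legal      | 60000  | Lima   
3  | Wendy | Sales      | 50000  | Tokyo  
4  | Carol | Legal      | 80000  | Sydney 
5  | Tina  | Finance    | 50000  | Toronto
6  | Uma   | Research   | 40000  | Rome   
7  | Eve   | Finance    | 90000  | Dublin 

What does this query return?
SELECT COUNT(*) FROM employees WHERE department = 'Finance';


Counting rows where department = 'Finance'
  Tina -> MATCH
  Eve -> MATCH


2


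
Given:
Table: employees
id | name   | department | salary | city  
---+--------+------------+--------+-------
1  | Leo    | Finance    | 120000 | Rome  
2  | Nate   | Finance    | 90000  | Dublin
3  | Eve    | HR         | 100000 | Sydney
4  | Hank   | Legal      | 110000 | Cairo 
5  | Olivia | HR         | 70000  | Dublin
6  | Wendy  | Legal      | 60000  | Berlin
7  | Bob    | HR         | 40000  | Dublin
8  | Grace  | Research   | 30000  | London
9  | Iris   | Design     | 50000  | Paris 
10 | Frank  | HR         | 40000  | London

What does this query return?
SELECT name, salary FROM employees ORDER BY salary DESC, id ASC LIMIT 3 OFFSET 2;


Sort by salary DESC (id ASC tiebreak), then skip 2 and take 3
Rows 3 through 5

3 rows:
Eve, 100000
Nate, 90000
Olivia, 70000


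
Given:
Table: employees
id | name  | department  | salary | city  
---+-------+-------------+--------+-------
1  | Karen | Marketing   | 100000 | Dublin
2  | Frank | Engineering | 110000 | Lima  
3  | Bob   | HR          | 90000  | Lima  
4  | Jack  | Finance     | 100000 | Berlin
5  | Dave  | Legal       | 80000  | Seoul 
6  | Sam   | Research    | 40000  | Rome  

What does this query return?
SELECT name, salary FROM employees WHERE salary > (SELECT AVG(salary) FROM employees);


Subquery: AVG(salary) = 86666.67
Filtering: salary > 86666.67
  Karen (100000) -> MATCH
  Frank (110000) -> MATCH
  Bob (90000) -> MATCH
  Jack (100000) -> MATCH


4 rows:
Karen, 100000
Frank, 110000
Bob, 90000
Jack, 100000


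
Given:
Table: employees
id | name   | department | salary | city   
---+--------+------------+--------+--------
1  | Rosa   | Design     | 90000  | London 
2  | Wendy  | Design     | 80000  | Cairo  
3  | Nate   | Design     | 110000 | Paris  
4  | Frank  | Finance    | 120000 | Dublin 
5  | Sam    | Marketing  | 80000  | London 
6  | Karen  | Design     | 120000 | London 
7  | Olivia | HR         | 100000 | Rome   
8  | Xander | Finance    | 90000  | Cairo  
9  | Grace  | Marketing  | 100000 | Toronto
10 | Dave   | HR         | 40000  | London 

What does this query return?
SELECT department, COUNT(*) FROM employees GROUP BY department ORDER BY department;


Assigning each row to its department group:
  Rosa -> Design
  Wendy -> Design
  Nate -> Design
  Frank -> Finance
  Sam -> Marketing
  Karen -> Design
  Olivia -> HR
  Xander -> Finance
  Grace -> Marketing
  Dave -> HR


4 groups:
Design, 4
Finance, 2
HR, 2
Marketing, 2


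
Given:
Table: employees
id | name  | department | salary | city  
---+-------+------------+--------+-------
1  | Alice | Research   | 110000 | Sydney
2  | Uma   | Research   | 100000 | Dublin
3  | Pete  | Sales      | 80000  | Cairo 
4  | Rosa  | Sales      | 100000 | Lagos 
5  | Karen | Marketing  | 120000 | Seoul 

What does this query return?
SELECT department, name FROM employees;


Projecting columns: department, name

5 rows:
Research, Alice
Research, Uma
Sales, Pete
Sales, Rosa
Marketing, Karen


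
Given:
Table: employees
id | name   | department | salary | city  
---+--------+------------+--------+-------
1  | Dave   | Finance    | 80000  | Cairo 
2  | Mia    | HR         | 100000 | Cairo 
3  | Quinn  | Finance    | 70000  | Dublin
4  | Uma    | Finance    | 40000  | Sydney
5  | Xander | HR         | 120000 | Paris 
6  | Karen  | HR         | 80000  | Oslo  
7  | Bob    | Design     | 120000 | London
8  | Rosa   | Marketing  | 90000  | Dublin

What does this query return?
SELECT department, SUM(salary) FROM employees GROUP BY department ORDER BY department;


Summing salary within each department:
  Design: 120000 = 120000
  Finance: 80000 + 70000 + 40000 = 190000
  HR: 100000 + 120000 + 80000 = 300000
  Marketing: 90000 = 90000


4 groups:
Design, 120000
Finance, 190000
HR, 300000
Marketing, 90000


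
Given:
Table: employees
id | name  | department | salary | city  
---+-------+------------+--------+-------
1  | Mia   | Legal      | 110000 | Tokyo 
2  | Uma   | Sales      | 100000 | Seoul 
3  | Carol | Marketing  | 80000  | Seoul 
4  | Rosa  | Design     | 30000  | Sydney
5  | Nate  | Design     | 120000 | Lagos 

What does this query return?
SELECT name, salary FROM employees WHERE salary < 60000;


Filtering: salary < 60000
Matching: 1 rows

1 rows:
Rosa, 30000


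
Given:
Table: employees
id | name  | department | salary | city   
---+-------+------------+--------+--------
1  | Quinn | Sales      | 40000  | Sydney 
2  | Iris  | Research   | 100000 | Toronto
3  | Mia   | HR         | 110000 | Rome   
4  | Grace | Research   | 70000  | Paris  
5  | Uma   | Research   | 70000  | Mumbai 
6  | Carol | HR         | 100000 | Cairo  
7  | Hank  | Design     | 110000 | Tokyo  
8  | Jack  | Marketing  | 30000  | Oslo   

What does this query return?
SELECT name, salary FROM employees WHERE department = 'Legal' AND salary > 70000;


Filtering: department = 'Legal' AND salary > 70000
Matching: 0 rows

Empty result set (0 rows)


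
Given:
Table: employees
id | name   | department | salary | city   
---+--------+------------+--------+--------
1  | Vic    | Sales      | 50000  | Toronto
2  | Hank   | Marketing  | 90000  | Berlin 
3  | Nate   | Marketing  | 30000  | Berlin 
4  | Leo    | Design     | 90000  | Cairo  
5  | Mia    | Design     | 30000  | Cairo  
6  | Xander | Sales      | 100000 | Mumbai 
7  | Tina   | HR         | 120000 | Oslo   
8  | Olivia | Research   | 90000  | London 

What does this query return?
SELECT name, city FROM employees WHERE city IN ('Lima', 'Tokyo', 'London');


Filtering: city IN ('Lima', 'Tokyo', 'London')
Matching: 1 rows

1 rows:
Olivia, London


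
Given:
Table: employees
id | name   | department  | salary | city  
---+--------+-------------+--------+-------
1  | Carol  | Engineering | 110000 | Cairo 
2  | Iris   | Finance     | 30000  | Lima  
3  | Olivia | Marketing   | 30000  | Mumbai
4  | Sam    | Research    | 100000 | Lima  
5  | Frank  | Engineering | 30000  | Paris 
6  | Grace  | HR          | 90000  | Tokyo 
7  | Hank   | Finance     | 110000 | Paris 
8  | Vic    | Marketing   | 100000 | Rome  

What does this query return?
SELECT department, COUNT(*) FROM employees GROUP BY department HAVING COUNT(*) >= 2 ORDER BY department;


Groups with count >= 2:
  Engineering: 2 -> PASS
  Finance: 2 -> PASS
  Marketing: 2 -> PASS
  HR: 1 -> filtered out
  Research: 1 -> filtered out


3 groups:
Engineering, 2
Finance, 2
Marketing, 2


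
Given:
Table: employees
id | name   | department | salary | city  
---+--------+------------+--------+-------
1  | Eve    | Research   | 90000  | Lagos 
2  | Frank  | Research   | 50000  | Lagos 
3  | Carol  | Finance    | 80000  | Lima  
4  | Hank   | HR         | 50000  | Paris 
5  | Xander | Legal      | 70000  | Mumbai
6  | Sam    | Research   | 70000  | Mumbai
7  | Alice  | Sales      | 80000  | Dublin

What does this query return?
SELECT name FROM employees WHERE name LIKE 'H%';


LIKE 'H%' matches names starting with 'H'
Matching: 1

1 rows:
Hank


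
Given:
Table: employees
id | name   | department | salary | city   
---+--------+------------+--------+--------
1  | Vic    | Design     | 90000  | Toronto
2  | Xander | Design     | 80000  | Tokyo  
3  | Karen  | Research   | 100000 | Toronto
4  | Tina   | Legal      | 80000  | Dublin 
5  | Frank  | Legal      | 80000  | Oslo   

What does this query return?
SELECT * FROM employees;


SELECT * returns all 5 rows with all columns

5 rows:
1, Vic, Design, 90000, Toronto
2, Xander, Design, 80000, Tokyo
3, Karen, Research, 100000, Toronto
4, Tina, Legal, 80000, Dublin
5, Frank, Legal, 80000, Oslo


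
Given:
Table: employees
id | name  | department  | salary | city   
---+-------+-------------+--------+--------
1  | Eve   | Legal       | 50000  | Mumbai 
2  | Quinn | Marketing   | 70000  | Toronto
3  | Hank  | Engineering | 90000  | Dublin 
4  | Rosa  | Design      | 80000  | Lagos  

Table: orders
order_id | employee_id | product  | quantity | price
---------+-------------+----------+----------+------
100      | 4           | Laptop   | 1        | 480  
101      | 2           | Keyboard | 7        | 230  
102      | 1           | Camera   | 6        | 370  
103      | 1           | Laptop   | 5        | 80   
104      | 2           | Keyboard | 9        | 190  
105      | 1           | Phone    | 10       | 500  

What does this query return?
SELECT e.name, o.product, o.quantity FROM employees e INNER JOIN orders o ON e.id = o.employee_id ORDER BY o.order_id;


Joining employees.id = orders.employee_id:
  employee Rosa (id=4) -> order Laptop
  employee Quinn (id=2) -> order Keyboard
  employee Eve (id=1) -> order Camera
  employee Eve (id=1) -> order Laptop
  employee Quinn (id=2) -> order Keyboard
  employee Eve (id=1) -> order Phone


6 rows:
Rosa, Laptop, 1
Quinn, Keyboard, 7
Eve, Camera, 6
Eve, Laptop, 5
Quinn, Keyboard, 9
Eve, Phone, 10


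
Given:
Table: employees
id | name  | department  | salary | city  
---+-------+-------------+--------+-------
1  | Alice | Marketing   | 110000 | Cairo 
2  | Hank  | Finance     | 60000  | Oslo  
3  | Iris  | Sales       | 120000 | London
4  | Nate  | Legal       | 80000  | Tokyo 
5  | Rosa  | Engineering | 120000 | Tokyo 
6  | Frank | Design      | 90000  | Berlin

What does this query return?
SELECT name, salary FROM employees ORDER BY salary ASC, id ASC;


Sorting by salary ASC, then id ASC for ties

6 rows:
Hank, 60000
Nate, 80000
Frank, 90000
Alice, 110000
Iris, 120000
Rosa, 120000


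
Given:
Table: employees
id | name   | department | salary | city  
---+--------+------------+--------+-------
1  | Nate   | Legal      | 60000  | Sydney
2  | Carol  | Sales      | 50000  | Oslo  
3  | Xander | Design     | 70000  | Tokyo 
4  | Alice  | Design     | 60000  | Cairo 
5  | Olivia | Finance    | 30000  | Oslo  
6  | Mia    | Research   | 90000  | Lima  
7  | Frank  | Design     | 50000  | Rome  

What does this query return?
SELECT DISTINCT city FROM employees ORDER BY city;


All 'city' values (row order): Sydney, Oslo, Tokyo, Cairo, Oslo, Lima, Rome
Removing duplicates leaves 6 unique value(s).

6 values:
Cairo
Lima
Oslo
Rome
Sydney
Tokyo


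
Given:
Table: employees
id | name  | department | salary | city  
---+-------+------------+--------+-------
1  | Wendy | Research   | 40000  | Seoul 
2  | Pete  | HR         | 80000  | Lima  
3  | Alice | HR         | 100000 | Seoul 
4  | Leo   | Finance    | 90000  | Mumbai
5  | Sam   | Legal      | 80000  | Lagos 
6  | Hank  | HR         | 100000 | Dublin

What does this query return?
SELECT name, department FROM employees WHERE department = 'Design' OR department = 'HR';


Filtering: department = 'Design' OR 'HR'
Matching: 3 rows

3 rows:
Pete, HR
Alice, HR
Hank, HR


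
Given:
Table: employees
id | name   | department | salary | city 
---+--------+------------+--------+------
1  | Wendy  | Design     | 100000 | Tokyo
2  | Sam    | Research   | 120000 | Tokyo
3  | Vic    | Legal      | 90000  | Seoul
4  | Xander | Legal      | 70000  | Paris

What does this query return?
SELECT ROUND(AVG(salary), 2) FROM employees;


SUM(salary) = 380000
COUNT = 4
ROUND(AVG, 2) = ROUND(380000 / 4, 2) = 95000.0

95000.0


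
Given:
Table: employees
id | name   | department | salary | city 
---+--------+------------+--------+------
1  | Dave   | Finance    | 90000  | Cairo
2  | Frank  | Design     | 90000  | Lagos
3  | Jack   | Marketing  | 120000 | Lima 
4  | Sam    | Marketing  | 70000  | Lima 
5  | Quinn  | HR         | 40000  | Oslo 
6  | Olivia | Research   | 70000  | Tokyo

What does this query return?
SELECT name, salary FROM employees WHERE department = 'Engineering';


Filtering: department = 'Engineering'
Matching rows: 0

Empty result set (0 rows)


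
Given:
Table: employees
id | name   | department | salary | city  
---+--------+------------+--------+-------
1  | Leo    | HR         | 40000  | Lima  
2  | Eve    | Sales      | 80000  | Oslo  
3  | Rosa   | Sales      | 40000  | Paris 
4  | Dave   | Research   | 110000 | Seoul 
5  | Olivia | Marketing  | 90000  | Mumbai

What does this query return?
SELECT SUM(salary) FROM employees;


SUM(salary) = 40000 + 80000 + 40000 + 110000 + 90000 = 360000

360000


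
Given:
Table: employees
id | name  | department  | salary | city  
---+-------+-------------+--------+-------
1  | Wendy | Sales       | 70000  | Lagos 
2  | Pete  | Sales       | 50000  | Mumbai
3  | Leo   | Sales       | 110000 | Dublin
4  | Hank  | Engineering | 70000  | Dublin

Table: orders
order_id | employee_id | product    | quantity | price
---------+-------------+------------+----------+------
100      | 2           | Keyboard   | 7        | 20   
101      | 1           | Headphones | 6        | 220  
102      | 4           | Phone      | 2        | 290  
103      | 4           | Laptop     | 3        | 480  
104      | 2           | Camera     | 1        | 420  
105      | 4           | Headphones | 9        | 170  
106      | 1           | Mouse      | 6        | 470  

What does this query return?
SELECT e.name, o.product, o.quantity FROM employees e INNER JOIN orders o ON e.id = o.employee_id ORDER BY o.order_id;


Joining employees.id = orders.employee_id:
  employee Pete (id=2) -> order Keyboard
  employee Wendy (id=1) -> order Headphones
  employee Hank (id=4) -> order Phone
  employee Hank (id=4) -> order Laptop
  employee Pete (id=2) -> order Camera
  employee Hank (id=4) -> order Headphones
  employee Wendy (id=1) -> order Mouse


7 rows:
Pete, Keyboard, 7
Wendy, Headphones, 6
Hank, Phone, 2
Hank, Laptop, 3
Pete, Camera, 1
Hank, Headphones, 9
Wendy, Mouse, 6


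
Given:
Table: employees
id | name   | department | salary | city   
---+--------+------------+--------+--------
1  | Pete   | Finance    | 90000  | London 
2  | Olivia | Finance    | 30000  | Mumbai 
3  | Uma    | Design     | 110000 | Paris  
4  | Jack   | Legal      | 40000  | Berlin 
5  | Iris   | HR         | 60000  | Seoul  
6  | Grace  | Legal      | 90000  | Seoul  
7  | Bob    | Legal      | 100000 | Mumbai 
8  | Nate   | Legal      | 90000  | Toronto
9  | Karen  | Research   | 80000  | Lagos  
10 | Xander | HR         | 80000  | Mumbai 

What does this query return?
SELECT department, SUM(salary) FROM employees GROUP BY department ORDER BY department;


Summing salary within each department:
  Design: 110000 = 110000
  Finance: 90000 + 30000 = 120000
  HR: 60000 + 80000 = 140000
  Legal: 40000 + 90000 + 100000 + 90000 = 320000
  Research: 80000 = 80000


5 groups:
Design, 110000
Finance, 120000
HR, 140000
Legal, 320000
Research, 80000


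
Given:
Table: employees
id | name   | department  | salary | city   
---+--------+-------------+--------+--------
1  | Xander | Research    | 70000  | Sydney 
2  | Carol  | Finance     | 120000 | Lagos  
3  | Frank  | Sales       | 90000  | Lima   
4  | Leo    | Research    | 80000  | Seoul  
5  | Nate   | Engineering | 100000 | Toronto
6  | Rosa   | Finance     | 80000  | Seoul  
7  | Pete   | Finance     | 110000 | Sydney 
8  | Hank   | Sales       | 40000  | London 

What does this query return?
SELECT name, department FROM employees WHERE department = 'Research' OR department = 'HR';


Filtering: department = 'Research' OR 'HR'
Matching: 2 rows

2 rows:
Xander, Research
Leo, Research


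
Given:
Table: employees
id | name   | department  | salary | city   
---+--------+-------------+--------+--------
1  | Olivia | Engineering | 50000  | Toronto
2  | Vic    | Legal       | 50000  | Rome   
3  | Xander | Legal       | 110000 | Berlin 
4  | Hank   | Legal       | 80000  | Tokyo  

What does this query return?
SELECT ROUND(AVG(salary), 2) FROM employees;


SUM(salary) = 290000
COUNT = 4
ROUND(AVG, 2) = ROUND(290000 / 4, 2) = 72500.0

72500.0


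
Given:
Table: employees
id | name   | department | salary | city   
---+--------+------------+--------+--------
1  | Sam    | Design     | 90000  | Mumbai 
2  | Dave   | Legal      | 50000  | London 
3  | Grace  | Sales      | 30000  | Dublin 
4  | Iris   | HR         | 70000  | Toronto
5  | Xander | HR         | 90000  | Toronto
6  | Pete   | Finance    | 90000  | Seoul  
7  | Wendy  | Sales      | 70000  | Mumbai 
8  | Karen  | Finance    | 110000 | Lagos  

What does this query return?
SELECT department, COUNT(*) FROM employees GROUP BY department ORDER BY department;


Assigning each row to its department group:
  Sam -> Design
  Dave -> Legal
  Grace -> Sales
  Iris -> HR
  Xander -> HR
  Pete -> Finance
  Wendy -> Sales
  Karen -> Finance


5 groups:
Design, 1
Finance, 2
HR, 2
Legal, 1
Sales, 2
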